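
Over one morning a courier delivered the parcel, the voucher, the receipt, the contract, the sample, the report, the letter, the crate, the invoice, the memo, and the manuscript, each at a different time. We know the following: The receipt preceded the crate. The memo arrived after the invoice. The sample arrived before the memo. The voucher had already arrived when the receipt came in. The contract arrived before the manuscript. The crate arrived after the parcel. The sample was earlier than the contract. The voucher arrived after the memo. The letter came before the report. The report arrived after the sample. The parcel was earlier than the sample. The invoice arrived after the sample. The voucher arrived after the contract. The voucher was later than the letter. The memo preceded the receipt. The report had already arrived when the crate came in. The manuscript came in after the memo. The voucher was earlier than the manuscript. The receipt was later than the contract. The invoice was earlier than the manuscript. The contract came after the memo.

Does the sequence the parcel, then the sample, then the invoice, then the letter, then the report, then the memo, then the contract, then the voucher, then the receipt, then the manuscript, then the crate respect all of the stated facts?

yes

Check each stated constraint against the proposed order — e.g. the invoice is ahead of the manuscript; the parcel is ahead of the crate. Every pair is in the required order; nothing is violated.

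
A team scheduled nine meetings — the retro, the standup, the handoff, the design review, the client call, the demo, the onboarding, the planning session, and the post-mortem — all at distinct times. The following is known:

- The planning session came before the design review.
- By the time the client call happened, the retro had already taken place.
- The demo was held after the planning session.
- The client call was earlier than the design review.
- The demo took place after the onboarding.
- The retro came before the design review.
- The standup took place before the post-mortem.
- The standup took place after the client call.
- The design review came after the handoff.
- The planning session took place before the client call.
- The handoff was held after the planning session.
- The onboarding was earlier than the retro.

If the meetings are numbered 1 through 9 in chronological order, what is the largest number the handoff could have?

The handoff must come before the design review — 1 meeting forced after it.
Everything else can be placed before the handoff in some valid order, so the handoff can sit as late as position 9 − 1 = 8.

8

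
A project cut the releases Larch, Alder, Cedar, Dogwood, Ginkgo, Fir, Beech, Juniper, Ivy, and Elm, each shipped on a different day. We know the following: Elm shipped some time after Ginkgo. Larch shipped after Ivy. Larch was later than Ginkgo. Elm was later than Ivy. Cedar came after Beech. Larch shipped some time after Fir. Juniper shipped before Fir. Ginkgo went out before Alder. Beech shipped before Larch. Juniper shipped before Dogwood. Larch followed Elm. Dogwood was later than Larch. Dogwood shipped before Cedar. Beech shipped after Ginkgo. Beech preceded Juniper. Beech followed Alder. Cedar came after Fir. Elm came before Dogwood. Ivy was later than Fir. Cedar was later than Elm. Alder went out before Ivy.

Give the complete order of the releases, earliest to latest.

Ginkgo, Alder, Beech, Juniper, Fir, Ivy, Elm, Larch, Dogwood, Cedar

The constraints fix every adjacent pair, so only one ordering works:
Ginkgo → Alder → Beech → Juniper → Fir → Ivy → Elm → Larch → Dogwood → Cedar.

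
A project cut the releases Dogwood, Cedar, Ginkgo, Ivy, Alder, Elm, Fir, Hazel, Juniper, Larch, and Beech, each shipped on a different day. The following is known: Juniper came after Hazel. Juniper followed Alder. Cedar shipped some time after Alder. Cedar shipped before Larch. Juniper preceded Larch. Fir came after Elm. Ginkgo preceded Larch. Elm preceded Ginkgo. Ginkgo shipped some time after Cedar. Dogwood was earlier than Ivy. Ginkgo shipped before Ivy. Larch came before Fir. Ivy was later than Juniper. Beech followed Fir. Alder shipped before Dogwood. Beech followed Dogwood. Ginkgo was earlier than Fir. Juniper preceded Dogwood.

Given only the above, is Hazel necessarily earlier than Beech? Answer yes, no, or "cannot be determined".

yes

Chain the constraints: Hazel → Juniper → Dogwood → Beech. Each link is directly stated, so Hazel comes before Beech.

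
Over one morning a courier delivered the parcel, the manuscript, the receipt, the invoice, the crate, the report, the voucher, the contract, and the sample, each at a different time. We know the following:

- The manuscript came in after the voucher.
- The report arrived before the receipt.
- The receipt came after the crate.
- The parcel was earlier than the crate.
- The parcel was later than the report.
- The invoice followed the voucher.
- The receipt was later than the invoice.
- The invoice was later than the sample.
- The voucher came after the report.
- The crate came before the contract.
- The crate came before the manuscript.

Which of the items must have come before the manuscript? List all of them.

Directly stated before the manuscript: the crate and the voucher.
The parcel reaches the manuscript via the parcel → the crate → the manuscript.
The report reaches the manuscript via the report → the voucher → the manuscript.
No chain forces the sample (or any of the others) ahead of the manuscript.

the crate, the parcel, the report, the voucher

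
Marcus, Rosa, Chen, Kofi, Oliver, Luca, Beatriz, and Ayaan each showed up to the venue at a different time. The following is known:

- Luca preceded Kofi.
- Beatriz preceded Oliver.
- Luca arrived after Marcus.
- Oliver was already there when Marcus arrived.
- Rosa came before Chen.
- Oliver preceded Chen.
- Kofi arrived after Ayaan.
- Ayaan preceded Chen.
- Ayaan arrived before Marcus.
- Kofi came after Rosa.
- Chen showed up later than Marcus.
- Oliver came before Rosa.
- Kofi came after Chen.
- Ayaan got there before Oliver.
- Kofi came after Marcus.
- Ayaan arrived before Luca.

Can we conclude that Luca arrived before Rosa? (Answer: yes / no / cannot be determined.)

No chain of stated constraints runs from Luca to Rosa, and none runs from Rosa to Luca either.
So the relative order of Luca and Rosa is not fixed by the given facts.

cannot be determined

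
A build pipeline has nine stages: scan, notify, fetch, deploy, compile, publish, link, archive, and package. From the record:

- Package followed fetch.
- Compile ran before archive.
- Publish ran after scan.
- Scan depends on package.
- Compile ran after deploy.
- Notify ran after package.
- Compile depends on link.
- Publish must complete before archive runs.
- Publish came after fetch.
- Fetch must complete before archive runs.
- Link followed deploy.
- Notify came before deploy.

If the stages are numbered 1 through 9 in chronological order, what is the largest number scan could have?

Scan must come before archive and publish — 2 stages forced after it.
Everything else can be placed before scan in some valid order, so scan can sit as late as position 9 − 2 = 7.

7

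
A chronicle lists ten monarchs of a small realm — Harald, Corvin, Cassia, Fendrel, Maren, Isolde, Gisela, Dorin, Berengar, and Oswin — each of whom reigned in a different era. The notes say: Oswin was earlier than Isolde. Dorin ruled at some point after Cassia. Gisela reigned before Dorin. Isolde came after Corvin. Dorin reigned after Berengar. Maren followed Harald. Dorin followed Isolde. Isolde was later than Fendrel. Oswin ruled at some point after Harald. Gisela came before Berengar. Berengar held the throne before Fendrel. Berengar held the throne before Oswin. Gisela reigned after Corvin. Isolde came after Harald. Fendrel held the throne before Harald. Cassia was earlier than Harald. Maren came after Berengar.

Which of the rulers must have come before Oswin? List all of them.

Berengar, Cassia, Corvin, Fendrel, Gisela, Harald

Directly stated before Oswin: Berengar and Harald.
Cassia reaches Oswin via Cassia → Harald → Oswin.
Corvin reaches Oswin via Corvin → Gisela → Berengar → Oswin.
Fendrel reaches Oswin via Fendrel → Harald → Oswin.
Likewise Gisela reaches Oswin by chaining the stated constraints.
No chain forces Isolde (or any of the others) ahead of Oswin.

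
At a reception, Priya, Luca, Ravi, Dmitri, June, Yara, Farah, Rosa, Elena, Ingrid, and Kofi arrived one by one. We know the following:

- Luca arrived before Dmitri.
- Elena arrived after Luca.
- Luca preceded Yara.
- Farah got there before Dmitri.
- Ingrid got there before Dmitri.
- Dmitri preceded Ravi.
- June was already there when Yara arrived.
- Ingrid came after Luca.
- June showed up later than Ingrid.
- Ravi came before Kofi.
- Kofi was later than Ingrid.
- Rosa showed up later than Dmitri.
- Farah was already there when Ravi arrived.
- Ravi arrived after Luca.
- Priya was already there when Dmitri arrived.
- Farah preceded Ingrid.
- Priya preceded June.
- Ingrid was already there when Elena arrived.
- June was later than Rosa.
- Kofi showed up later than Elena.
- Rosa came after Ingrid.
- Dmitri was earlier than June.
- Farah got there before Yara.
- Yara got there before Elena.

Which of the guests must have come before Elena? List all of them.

Dmitri, Farah, Ingrid, June, Luca, Priya, Rosa, Yara

Directly stated before Elena: Ingrid, Luca, and Yara.
Dmitri reaches Elena via Dmitri → June → Yara → Elena.
Farah reaches Elena via Farah → Yara → Elena.
June reaches Elena via June → Yara → Elena.
Likewise Priya and Rosa each reach Elena by chaining the stated constraints.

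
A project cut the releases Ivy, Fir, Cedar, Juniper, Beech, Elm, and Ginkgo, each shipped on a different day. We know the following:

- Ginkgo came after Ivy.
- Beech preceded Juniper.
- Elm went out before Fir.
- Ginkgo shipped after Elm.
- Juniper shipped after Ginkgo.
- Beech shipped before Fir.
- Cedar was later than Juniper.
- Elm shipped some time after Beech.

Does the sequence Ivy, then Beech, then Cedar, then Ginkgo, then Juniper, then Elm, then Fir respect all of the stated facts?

no

The constraints require Elm before Ginkgo, but in the proposed sequence Ginkgo appears ahead of Elm. That one violation is enough.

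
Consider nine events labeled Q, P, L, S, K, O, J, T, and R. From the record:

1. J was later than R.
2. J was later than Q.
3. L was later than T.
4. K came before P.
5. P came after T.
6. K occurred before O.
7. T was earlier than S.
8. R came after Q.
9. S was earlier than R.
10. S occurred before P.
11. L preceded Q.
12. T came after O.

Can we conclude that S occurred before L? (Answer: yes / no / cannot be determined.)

cannot be determined

No chain of stated constraints runs from S to L, and none runs from L to S either.
So the relative order of S and L is not fixed by the given facts.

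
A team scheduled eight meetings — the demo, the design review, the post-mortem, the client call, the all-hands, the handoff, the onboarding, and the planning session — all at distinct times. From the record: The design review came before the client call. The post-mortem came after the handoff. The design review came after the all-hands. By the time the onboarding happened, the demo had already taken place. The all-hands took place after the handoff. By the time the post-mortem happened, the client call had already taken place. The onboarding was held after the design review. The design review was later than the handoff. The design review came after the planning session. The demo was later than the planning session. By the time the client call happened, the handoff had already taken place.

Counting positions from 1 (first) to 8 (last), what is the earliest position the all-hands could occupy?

The handoff must come before the all-hands — 1 forced predecessor.
Nothing else is forced ahead of the all-hands, so its earliest slot is position 1 + 1 = 2.

2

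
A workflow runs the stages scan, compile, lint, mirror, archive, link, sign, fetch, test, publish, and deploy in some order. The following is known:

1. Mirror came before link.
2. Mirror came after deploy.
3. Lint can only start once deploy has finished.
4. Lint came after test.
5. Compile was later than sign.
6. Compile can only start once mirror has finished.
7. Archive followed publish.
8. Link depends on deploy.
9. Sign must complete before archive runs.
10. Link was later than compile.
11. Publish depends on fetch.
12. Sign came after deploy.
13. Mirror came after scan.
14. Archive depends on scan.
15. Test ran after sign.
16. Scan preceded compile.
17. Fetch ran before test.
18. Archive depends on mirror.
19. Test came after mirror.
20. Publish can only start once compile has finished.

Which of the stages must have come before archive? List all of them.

Directly stated before archive: mirror, publish, scan, and sign.
Compile reaches archive via compile → publish → archive.
Deploy reaches archive via deploy → sign → archive.
Fetch reaches archive via fetch → publish → archive.
No chain forces link (or any of the others) ahead of archive.

compile, deploy, fetch, mirror, publish, scan, sign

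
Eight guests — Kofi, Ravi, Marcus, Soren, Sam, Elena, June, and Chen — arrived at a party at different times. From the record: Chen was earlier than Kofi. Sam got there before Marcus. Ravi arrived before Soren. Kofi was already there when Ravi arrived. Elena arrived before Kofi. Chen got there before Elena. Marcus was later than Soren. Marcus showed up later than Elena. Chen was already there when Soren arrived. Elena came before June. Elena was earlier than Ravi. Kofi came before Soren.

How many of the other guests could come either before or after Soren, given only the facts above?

Forced before Soren: Chen, Elena, Kofi, and Ravi; forced after Soren: Marcus.
That leaves June and Sam with no forced order relative to Soren — 2.

2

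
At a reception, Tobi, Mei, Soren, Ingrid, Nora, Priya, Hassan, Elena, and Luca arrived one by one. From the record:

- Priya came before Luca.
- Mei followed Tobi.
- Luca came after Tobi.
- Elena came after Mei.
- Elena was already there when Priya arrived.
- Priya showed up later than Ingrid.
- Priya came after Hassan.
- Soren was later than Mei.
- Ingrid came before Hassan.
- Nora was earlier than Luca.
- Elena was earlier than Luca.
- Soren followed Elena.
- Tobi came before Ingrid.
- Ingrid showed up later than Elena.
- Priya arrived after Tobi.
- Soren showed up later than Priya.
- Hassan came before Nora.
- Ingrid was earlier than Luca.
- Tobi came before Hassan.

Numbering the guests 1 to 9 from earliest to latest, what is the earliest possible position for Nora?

6

Elena, Hassan, Ingrid, Mei, and Tobi must all come before Nora — 5 forced predecessors.
Nothing else is forced ahead of Nora, so their earliest slot is position 5 + 1 = 6.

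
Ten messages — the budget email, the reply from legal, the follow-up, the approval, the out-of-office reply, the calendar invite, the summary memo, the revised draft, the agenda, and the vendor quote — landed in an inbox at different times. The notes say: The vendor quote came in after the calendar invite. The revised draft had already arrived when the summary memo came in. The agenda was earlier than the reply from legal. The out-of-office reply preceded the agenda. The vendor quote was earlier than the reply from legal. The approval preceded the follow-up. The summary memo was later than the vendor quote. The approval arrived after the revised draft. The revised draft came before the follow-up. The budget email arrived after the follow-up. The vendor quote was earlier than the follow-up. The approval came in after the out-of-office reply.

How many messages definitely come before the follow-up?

5

Directly stated before the follow-up: the approval, the revised draft, and the vendor quote.
The calendar invite reaches the follow-up via the calendar invite → the vendor quote → the follow-up.
The out-of-office reply reaches the follow-up via the out-of-office reply → the approval → the follow-up.
No chain forces the summary memo (or any of the others) ahead of the follow-up.
That's the approval, the calendar invite, the out-of-office reply, the revised draft, and the vendor quote — 5 in all.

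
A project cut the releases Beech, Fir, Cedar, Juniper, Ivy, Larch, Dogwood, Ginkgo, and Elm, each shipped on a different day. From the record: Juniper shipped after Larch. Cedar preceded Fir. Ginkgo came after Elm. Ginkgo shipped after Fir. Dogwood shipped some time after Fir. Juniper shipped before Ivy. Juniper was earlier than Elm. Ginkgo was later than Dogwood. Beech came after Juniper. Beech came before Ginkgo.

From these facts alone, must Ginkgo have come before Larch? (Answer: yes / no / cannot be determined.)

no

Tracing the constraints gives Larch → Juniper → Elm → Ginkgo, so Larch must come before Ginkgo.
That means Ginkgo cannot be before Larch.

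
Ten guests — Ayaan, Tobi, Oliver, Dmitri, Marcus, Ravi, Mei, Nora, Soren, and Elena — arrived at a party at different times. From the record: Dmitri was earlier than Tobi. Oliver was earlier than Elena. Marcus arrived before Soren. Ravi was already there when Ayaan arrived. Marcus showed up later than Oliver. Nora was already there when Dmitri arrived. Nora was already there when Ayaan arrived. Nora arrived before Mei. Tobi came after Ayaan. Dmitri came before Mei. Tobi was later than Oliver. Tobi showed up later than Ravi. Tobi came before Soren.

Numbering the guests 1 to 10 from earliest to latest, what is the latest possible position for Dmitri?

7

Dmitri must come before Mei, Soren, and Tobi — 3 guests forced after them.
Everything else can be placed before Dmitri in some valid order, so Dmitri can sit as late as position 10 − 3 = 7.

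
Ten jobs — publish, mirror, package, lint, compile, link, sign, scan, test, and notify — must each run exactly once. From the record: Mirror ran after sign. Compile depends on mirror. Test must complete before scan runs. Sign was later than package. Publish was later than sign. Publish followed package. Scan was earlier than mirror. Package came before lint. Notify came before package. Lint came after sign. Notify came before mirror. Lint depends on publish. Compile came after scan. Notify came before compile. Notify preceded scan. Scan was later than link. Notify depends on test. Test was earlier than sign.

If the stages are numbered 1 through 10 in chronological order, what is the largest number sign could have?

Sign must come before compile, lint, mirror, and publish — 4 stages forced after it.
Everything else can be placed before sign in some valid order, so sign can sit as late as position 10 − 4 = 6.

6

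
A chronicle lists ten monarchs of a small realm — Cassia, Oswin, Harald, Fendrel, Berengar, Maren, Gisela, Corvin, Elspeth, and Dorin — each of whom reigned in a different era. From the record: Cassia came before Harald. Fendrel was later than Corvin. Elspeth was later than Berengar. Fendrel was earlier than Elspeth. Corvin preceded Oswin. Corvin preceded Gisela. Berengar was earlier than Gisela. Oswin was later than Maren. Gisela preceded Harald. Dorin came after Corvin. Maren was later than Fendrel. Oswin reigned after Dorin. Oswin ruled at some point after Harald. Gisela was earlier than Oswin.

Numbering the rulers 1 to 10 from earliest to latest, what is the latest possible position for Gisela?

Gisela must come before Harald and Oswin — 2 rulers forced after them.
Everything else can be placed before Gisela in some valid order, so Gisela can sit as late as position 10 − 2 = 8.

8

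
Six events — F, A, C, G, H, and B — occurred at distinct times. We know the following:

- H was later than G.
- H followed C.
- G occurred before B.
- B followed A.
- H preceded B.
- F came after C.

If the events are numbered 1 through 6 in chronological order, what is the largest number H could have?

5

H must come before B — 1 event forced after it.
Everything else can be placed before H in some valid order, so H can sit as late as position 6 − 1 = 5.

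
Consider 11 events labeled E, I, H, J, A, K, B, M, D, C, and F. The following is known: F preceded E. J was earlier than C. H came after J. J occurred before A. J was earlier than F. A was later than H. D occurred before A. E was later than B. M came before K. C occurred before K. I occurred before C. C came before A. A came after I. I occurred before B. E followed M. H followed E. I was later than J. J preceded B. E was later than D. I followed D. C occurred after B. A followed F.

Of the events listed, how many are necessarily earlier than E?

6

Directly stated before E: B, D, F, and M.
I reaches E via I → B → E.
J reaches E via J → F → E.
No chain forces H (or any of the others) ahead of E.
That's B, D, F, I, J, and M — 6 in all.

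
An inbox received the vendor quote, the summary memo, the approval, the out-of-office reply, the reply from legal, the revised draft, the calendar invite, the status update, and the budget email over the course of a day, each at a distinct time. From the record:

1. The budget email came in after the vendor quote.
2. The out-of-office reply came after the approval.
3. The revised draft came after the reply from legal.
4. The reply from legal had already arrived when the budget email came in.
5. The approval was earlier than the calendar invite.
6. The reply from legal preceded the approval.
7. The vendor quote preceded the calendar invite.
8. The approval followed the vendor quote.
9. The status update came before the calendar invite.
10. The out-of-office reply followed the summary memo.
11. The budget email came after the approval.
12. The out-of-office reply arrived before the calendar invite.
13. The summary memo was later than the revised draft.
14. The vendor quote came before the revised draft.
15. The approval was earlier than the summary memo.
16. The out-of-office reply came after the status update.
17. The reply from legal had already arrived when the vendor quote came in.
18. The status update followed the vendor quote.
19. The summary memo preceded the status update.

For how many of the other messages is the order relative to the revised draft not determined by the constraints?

Forced before the revised draft: the reply from legal and the vendor quote; forced after the revised draft: the calendar invite, the out-of-office reply, the status update, and the summary memo.
That leaves the approval and the budget email with no forced order relative to the revised draft — 2.

2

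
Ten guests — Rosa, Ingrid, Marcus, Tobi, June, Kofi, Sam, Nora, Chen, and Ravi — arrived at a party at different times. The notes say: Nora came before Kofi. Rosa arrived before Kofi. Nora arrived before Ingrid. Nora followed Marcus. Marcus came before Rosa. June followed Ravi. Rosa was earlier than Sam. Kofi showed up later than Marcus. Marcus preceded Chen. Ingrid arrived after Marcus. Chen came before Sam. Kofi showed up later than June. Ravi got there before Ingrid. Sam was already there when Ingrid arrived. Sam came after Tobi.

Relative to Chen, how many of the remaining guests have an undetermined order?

6

Forced before Chen: Marcus; forced after Chen: Ingrid and Sam.
That leaves June, Kofi, Nora, Ravi, Rosa, and Tobi with no forced order relative to Chen — 6.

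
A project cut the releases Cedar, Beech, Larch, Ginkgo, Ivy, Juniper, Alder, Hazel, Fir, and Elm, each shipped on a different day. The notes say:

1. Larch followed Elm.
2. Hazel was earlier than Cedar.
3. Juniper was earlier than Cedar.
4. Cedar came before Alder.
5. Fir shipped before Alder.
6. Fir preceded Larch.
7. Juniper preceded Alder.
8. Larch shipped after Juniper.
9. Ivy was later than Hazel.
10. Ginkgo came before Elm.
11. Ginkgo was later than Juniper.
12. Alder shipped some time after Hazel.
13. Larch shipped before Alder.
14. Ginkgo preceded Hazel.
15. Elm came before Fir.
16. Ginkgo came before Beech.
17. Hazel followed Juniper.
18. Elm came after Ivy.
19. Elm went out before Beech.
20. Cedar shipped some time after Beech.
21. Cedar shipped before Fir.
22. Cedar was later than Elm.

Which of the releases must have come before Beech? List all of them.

Elm, Ginkgo, Hazel, Ivy, Juniper

Directly stated before Beech: Elm and Ginkgo.
Hazel reaches Beech via Hazel → Ivy → Elm → Beech.
Ivy reaches Beech via Ivy → Elm → Beech.
Juniper reaches Beech via Juniper → Ginkgo → Beech.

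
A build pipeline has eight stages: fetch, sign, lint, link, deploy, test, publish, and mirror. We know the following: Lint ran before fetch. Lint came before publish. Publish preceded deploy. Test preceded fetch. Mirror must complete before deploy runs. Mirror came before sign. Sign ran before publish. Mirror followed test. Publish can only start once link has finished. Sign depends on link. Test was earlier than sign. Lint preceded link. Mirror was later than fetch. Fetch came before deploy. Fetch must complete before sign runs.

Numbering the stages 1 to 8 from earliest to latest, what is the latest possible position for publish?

7

Publish must come before deploy — 1 stage forced after it.
Everything else can be placed before publish in some valid order, so publish can sit as late as position 8 − 1 = 7.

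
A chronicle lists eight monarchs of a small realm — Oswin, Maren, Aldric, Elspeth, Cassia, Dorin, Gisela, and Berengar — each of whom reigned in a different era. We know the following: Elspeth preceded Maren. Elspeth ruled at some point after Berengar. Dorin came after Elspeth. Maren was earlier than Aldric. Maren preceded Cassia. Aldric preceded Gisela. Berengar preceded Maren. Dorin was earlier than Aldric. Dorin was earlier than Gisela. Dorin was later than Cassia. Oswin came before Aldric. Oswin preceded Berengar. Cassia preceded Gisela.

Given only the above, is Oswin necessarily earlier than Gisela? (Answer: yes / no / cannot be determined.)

Chain the constraints: Oswin → Aldric → Gisela. Each link is directly stated, so Oswin comes before Gisela.

yes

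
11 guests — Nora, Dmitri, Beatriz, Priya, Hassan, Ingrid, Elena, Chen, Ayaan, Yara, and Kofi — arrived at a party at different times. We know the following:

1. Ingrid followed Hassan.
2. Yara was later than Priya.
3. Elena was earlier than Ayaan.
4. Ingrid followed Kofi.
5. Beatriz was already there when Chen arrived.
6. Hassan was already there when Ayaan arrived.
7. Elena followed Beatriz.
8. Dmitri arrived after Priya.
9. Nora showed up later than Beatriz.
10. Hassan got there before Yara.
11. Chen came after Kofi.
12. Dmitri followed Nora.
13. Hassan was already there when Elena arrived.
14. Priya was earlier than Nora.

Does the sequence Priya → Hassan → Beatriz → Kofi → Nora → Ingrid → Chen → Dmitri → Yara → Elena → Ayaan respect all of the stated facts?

Check each stated constraint against the proposed order — e.g. Priya is ahead of Yara; Hassan is ahead of Ayaan. Every pair is in the required order; nothing is violated.

yes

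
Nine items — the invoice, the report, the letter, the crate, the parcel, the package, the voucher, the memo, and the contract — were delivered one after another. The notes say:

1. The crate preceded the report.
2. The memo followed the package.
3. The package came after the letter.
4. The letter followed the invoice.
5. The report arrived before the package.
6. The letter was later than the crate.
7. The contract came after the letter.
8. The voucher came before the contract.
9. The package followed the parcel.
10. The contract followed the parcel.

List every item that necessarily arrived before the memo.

Directly stated before the memo: the package.
The crate reaches the memo via the crate → the letter → the package → the memo.
The invoice reaches the memo via the invoice → the letter → the package → the memo.
The letter reaches the memo via the letter → the package → the memo.
Likewise the parcel and the report each reach the memo by chaining the stated constraints.

the crate, the invoice, the letter, the package, the parcel, the report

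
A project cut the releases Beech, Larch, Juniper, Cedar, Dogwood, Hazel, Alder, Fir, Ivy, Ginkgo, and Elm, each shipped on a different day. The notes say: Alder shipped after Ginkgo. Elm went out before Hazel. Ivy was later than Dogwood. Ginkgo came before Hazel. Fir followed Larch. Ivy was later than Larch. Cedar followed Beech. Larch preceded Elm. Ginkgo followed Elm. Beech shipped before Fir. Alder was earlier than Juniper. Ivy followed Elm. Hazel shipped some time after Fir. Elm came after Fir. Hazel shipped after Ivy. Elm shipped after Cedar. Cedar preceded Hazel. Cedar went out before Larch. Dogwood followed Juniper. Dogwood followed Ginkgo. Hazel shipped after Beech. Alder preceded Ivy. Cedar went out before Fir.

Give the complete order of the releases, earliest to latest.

Beech, Cedar, Larch, Fir, Elm, Ginkgo, Alder, Juniper, Dogwood, Ivy, Hazel

The constraints fix every adjacent pair, so only one ordering works:
Beech → Cedar → Larch → Fir → Elm → Ginkgo → Alder → Juniper → Dogwood → Ivy → Hazel.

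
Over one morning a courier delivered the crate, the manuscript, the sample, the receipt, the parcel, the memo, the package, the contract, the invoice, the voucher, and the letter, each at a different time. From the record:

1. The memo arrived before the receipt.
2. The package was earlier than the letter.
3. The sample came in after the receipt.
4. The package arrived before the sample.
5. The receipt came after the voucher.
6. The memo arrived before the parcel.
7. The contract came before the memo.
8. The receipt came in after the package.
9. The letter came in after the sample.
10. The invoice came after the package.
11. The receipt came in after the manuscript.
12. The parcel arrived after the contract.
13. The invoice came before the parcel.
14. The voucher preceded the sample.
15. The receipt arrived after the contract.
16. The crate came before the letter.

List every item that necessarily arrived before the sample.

the contract, the manuscript, the memo, the package, the receipt, the voucher

Directly stated before the sample: the package, the receipt, and the voucher.
The contract reaches the sample via the contract → the receipt → the sample.
The manuscript reaches the sample via the manuscript → the receipt → the sample.
The memo reaches the sample via the memo → the receipt → the sample.
No chain forces the parcel (or any of the others) ahead of the sample.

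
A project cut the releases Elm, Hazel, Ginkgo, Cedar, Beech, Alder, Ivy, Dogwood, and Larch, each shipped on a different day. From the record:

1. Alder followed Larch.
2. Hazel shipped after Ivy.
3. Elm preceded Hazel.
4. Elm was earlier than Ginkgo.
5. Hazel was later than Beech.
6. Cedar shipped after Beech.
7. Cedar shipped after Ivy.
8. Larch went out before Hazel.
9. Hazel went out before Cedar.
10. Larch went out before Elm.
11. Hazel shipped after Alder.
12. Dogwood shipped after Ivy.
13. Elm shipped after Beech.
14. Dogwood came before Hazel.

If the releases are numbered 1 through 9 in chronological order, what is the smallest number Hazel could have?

Alder, Beech, Dogwood, Elm, Ivy, and Larch must all come before Hazel — 6 forced predecessors.
Nothing else is forced ahead of Hazel, so its earliest slot is position 6 + 1 = 7.

7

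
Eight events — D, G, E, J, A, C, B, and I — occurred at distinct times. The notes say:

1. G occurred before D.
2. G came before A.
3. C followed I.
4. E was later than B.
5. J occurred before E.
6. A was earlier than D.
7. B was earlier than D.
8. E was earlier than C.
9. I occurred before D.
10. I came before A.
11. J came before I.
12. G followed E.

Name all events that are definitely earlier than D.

Directly stated before D: A, B, G, and I.
E reaches D via E → G → D.
J reaches D via J → I → D.

A, B, E, G, I, J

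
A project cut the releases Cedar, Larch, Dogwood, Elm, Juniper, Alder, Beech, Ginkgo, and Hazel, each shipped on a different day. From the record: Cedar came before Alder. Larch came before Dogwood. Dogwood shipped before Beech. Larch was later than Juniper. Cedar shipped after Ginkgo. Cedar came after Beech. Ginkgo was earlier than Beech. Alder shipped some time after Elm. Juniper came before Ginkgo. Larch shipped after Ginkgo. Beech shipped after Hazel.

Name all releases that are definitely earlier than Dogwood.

Ginkgo, Juniper, Larch

Directly stated before Dogwood: Larch.
Ginkgo reaches Dogwood via Ginkgo → Larch → Dogwood.
Juniper reaches Dogwood via Juniper → Larch → Dogwood.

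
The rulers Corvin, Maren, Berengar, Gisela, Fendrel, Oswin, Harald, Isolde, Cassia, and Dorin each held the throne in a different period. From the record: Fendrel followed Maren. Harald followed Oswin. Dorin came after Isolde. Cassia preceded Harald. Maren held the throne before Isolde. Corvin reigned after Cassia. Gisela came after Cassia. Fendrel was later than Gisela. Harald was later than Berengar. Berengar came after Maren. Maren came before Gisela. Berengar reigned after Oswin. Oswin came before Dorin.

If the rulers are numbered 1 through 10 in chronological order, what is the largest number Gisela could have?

9

Gisela must come before Fendrel — 1 ruler forced after them.
Everything else can be placed before Gisela in some valid order, so Gisela can sit as late as position 10 − 1 = 9.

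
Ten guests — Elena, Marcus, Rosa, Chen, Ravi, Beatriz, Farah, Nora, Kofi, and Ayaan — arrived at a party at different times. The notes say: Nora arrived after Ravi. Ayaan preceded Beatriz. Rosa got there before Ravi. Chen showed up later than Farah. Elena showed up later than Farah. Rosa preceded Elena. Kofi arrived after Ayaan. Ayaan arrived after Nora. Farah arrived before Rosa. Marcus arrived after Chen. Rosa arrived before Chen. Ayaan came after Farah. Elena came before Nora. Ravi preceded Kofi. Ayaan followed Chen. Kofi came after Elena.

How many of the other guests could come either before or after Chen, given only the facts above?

3

Forced before Chen: Farah and Rosa; forced after Chen: Ayaan, Beatriz, Kofi, and Marcus.
That leaves Elena, Nora, and Ravi with no forced order relative to Chen — 3.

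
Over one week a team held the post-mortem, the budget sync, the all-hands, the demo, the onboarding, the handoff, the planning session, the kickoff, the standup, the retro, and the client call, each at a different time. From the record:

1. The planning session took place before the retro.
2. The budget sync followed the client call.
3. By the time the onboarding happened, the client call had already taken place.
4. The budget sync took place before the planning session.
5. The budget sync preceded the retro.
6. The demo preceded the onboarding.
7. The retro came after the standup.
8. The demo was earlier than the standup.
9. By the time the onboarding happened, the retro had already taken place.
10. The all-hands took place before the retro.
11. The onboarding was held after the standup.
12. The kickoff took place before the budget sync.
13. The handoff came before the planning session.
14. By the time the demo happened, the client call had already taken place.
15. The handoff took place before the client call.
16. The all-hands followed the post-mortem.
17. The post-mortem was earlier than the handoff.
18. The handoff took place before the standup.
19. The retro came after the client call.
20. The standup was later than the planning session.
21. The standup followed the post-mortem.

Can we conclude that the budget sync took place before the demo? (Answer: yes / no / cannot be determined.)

No chain of stated constraints runs from the budget sync to the demo, and none runs from the demo to the budget sync either.
So the relative order of the budget sync and the demo is not fixed by the given facts.

cannot be determined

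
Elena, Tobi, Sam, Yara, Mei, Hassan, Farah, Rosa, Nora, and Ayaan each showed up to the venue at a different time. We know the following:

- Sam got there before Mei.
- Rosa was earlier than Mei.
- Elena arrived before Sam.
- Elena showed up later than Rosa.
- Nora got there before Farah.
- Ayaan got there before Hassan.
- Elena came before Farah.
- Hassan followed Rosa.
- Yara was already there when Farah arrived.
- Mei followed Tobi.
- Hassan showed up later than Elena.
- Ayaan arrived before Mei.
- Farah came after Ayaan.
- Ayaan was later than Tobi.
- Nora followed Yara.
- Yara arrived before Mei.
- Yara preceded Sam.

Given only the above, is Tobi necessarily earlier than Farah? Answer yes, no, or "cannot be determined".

Chain the constraints: Tobi → Ayaan → Farah. Each link is directly stated, so Tobi comes before Farah.

yes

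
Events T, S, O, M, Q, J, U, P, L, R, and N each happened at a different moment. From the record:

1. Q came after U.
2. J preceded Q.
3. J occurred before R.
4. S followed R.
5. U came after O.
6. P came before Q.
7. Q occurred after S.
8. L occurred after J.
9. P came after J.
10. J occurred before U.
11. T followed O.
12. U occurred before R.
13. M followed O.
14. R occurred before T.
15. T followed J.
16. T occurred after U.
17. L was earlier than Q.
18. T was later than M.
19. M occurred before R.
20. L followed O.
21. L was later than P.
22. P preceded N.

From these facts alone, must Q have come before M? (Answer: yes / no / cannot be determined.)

no

Tracing the constraints gives M → R → S → Q, so M must come before Q.
That means Q cannot be before M.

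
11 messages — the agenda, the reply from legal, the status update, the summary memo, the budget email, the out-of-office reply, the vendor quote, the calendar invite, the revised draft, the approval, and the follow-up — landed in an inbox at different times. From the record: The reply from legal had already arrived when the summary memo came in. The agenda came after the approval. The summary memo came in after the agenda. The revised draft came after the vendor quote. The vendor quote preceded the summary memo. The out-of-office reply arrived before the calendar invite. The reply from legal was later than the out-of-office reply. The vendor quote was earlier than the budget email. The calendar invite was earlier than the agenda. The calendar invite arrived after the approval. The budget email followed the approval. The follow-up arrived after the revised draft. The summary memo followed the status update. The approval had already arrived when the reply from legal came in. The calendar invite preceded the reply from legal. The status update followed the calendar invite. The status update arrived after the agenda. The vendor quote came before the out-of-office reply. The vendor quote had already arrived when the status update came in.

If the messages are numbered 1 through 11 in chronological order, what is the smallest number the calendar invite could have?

The approval, the out-of-office reply, and the vendor quote must all come before the calendar invite — 3 forced predecessors.
Nothing else is forced ahead of the calendar invite, so its earliest slot is position 3 + 1 = 4.

4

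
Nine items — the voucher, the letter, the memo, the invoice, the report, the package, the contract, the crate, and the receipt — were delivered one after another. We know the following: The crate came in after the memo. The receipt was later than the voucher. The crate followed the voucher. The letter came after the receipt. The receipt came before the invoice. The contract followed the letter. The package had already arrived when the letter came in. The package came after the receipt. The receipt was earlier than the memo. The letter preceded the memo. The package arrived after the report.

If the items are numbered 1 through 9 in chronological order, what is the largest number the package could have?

The package must come before the contract, the crate, the letter, and the memo — 4 items forced after it.
Everything else can be placed before the package in some valid order, so the package can sit as late as position 9 − 4 = 5.

5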